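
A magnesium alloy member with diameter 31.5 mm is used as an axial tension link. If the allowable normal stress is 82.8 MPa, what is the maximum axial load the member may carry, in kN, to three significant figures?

64.5 kN

A = 779.3 mm².
P_max = σ_allow · A = 82.8 · 779.3 = 64530 N = 64.53 kN.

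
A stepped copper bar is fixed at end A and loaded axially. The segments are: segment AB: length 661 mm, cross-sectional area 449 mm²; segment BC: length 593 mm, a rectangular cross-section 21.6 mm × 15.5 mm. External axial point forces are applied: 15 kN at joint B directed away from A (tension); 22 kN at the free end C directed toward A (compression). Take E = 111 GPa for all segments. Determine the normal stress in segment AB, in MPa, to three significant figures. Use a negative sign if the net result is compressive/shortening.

-15.6 MPa

Internal axial forces (sectioning from the free end, tension +): N_BC = -22 kN, N_AB = -7 kN.
σ_AB = N_AB/A_AB = -7000/449 = -15.59 MPa.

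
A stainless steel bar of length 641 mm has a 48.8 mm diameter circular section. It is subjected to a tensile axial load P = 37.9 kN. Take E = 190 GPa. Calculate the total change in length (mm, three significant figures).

A = 1870 mm².
δ_mech = NL/(AE) = 37900·641/(1870·190000) = 0.06836 mm.

0.0684 mm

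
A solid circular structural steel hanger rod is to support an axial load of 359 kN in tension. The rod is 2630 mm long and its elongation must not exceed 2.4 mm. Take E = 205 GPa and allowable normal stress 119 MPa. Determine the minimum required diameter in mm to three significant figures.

62.0 mm

Required area A ≥ P/σ_allow = 359000/119 = 3017 mm².
For a solid circular section, d ≥ √(4A/π) = 61.98 mm.
Elongation limit: A ≥ PL/(Eδ_allow) = 359000·2630/(205000·2.4) = 1919 mm² ⇒ d ≥ 49.43 mm.
The stress limit governs.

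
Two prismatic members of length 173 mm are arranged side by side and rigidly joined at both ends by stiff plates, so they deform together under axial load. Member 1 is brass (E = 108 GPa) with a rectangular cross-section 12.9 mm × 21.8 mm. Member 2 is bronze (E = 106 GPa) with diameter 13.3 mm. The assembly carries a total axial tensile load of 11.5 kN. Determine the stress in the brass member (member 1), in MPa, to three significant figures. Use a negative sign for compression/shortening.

A_1 = 281.2 mm².
A_2 = 138.9 mm².
Equal strain + equilibrium ⇒ each member carries load in proportion to AE: A₁E₁ = 30370000 N, A₂E₂ = 14730000 N, ΣAE = 45100000 N.
σ₁ = P·E₁/ΣAE = 11500·108000/45100000 = 27.54 MPa.

27.5 MPa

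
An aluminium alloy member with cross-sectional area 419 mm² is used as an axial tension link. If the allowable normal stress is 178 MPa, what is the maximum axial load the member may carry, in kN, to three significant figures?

P_max = σ_allow · A = 178 · 419 = 74580 N = 74.58 kN.

74.6 kN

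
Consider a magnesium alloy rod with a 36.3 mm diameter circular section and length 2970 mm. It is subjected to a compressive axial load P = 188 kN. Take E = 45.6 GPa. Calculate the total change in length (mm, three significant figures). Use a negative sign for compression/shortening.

A = 1035 mm².
δ_mech = NL/(AE) = -188000·2970/(1035·45600) = -11.83 mm.

-11.8 mm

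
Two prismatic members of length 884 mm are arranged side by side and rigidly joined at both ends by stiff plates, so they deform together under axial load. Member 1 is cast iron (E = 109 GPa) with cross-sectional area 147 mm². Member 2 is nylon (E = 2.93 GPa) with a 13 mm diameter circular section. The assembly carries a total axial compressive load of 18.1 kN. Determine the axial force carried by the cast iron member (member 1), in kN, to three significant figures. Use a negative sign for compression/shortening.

A_2 = 132.7 mm².
Equal strain + equilibrium ⇒ each member carries load in proportion to AE: A₁E₁ = 16020000 N, A₂E₂ = 388900 N, ΣAE = 16410000 N.
F₁ = P·A₁E₁/ΣAE = -18100·16020000/16410000 = -17670 N.

-17.7 kN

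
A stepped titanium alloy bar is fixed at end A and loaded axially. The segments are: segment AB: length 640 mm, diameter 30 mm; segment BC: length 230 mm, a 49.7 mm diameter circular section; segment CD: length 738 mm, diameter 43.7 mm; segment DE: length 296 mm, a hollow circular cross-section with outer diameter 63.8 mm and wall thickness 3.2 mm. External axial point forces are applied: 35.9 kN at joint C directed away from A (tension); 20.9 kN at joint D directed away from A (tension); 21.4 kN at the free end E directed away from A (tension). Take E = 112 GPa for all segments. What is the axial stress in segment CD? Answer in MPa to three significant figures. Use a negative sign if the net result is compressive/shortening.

28.2 MPa

Internal axial forces (sectioning from the free end, tension +): N_DE = 21.4 kN, N_CD = 42.3 kN, N_BC = 78.2 kN, N_AB = 78.2 kN.
A_CD = 1500 mm².
σ_CD = N_CD/A_CD = 42300/1500 = 28.2 MPa.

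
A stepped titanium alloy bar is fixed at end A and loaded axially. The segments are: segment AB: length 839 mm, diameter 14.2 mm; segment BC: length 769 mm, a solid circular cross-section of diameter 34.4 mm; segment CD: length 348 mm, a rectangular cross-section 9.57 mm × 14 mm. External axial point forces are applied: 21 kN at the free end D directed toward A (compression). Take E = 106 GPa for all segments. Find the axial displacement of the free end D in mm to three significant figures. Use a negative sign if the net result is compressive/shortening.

-1.73 mm

Internal axial forces (sectioning from the free end, tension +): N_CD = -21 kN, N_BC = -21 kN, N_AB = -21 kN.
A_AB = 158.4 mm².
A_BC = 929.4 mm².
A_CD = 134 mm².
δ_AB = -21000·839/(158.4·106000) = -1.05 mm
δ_BC = -21000·769/(929.4·106000) = -0.1639 mm
δ_CD = -21000·348/(134·106000) = -0.5146 mm
δ = Σδ_i = -1.728 mm.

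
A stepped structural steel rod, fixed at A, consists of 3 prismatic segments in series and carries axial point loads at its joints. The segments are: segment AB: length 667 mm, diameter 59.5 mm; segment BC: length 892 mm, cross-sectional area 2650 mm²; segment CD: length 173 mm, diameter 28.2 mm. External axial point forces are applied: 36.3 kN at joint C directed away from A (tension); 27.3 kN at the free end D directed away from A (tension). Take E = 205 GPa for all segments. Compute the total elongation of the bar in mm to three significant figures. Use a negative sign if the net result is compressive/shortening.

0.216 mm

Internal axial forces (sectioning from the free end, tension +): N_CD = 27.3 kN, N_BC = 63.6 kN, N_AB = 63.6 kN.
A_AB = 2781 mm².
A_CD = 624.6 mm².
δ_AB = 63600·667/(2781·205000) = 0.07442 mm
δ_BC = 63600·892/(2650·205000) = 0.1044 mm
δ_CD = 27300·173/(624.6·205000) = 0.03689 mm
δ = Σδ_i = 0.2157 mm.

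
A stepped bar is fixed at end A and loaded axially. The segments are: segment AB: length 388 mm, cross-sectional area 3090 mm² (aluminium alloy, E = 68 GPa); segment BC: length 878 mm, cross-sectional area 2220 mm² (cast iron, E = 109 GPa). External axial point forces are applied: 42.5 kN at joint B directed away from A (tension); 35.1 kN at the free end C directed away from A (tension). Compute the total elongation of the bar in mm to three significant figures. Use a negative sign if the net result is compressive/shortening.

0.271 mm

Internal axial forces (sectioning from the free end, tension +): N_BC = 35.1 kN, N_AB = 77.6 kN.
δ_AB = 77600·388/(3090·68000) = 0.1433 mm
δ_BC = 35100·878/(2220·109000) = 0.1274 mm
δ = Σδ_i = 0.2707 mm.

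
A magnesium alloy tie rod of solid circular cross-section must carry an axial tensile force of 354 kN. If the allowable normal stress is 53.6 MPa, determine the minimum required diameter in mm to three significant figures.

Required area A ≥ P/σ_allow = 354000/53.6 = 6604 mm².
For a solid circular section, d ≥ √(4A/π) = 91.7 mm.

91.7 mm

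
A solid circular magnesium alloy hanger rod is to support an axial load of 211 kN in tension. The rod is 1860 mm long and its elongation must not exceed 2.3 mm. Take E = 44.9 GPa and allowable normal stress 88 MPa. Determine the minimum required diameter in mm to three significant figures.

69.6 mm

Required area A ≥ P/σ_allow = 211000/88 = 2398 mm².
For a solid circular section, d ≥ √(4A/π) = 55.25 mm.
Elongation limit: A ≥ PL/(Eδ_allow) = 211000·1860/(44900·2.3) = 3800 mm² ⇒ d ≥ 69.56 mm.
The elongation limit governs.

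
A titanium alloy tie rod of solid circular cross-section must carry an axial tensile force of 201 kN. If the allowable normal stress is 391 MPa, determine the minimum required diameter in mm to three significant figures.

25.6 mm

Required area A ≥ P/σ_allow = 201000/391 = 514.1 mm².
For a solid circular section, d ≥ √(4A/π) = 25.58 mm.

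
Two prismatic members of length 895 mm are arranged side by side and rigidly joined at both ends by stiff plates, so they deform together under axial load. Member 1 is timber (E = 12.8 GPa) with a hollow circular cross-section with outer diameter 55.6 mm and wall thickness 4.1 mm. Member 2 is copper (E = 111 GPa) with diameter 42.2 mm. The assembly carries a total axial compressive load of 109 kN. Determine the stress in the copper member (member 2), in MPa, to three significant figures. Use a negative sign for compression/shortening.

A_1 = 663.3 mm².
A_2 = 1399 mm².
Equal strain + equilibrium ⇒ each member carries load in proportion to AE: A₁E₁ = 8491000 N, A₂E₂ = 155300000 N, ΣAE = 163700000 N.
σ₂ = P·E₂/ΣAE = -109000·111000/163700000 = -73.89 MPa.

-73.9 MPa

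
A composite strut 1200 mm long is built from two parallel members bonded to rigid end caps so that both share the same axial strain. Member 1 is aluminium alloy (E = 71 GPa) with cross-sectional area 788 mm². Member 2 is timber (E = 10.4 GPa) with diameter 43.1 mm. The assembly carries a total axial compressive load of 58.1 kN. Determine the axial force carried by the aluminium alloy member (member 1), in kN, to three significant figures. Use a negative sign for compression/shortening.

A_2 = 1459 mm².
Equal strain + equilibrium ⇒ each member carries load in proportion to AE: A₁E₁ = 55950000 N, A₂E₂ = 15170000 N, ΣAE = 71120000 N.
F₁ = P·A₁E₁/ΣAE = -58100·55950000/71120000 = -45700 N.

-45.7 kN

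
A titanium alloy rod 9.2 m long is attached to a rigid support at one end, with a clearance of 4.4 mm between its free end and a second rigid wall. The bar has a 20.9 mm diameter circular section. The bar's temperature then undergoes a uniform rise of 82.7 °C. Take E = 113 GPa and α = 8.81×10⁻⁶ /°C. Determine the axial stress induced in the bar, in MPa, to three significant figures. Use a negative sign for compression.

-28.3 MPa

Free thermal expansion αLΔT = 8.81e-6 · 9200 · 82.7 = 6.703 mm.
The walls engage after the gap closes; constrained expansion = 6.703 − 4.4 = 2.303 mm.
The walls impose strain ε = −(2.303)/9200 = -2.5033e-04; σ = Eε = 113000 · -2.5033e-04 = -28.29 MPa.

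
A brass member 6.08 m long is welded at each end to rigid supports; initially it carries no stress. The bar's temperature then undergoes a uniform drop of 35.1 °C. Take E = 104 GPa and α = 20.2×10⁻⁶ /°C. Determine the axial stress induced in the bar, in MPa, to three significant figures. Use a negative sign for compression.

73.7 MPa

Free thermal expansion αLΔT = 20.2e-6 · 6080 · -35.1 = -4.311 mm.
The walls impose strain ε = −(-4.311)/6080 = 7.0902e-04; σ = Eε = 104000 · 7.0902e-04 = 73.74 MPa.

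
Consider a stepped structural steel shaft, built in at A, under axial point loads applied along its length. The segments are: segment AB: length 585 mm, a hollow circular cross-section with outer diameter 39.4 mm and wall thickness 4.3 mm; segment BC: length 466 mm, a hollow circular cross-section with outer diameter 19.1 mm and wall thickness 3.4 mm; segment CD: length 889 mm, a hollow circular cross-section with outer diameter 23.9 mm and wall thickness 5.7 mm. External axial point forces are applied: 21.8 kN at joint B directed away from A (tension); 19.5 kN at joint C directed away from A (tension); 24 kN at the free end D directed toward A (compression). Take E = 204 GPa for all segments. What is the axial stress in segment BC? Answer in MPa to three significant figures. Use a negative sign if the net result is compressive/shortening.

Internal axial forces (sectioning from the free end, tension +): N_CD = -24 kN, N_BC = -4.5 kN, N_AB = 17.3 kN.
A_BC = 167.7 mm².
σ_BC = N_BC/A_BC = -4500/167.7 = -26.83 MPa.

-26.8 MPa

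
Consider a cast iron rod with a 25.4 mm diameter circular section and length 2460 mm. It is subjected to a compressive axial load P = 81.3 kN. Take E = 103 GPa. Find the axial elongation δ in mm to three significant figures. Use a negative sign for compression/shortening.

A = 506.7 mm².
δ_mech = NL/(AE) = -81300·2460/(506.7·103000) = -3.832 mm.

-3.83 mm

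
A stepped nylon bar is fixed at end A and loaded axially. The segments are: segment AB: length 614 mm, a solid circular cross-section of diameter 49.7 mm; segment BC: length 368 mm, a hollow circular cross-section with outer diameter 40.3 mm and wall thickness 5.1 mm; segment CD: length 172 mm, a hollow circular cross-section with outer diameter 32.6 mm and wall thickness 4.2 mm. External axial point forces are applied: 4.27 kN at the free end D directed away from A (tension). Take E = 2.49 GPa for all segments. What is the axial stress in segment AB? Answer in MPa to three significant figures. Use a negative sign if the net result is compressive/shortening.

2.20 MPa

Internal axial forces (sectioning from the free end, tension +): N_CD = 4.27 kN, N_BC = 4.27 kN, N_AB = 4.27 kN.
A_AB = 1940 mm².
σ_AB = N_AB/A_AB = 4270/1940 = 2.201 MPa.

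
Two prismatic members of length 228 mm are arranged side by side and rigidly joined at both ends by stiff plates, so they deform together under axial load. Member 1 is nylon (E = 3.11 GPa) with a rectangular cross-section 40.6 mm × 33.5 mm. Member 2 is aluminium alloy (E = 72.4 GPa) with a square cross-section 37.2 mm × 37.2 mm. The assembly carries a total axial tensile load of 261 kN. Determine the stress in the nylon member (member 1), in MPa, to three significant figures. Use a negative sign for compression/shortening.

A_1 = 1360 mm².
A_2 = 1384 mm².
Equal strain + equilibrium ⇒ each member carries load in proportion to AE: A₁E₁ = 4230000 N, A₂E₂ = 100200000 N, ΣAE = 104400000 N.
σ₁ = P·E₁/ΣAE = 261000·3110/104400000 = 7.774 MPa.

7.77 MPa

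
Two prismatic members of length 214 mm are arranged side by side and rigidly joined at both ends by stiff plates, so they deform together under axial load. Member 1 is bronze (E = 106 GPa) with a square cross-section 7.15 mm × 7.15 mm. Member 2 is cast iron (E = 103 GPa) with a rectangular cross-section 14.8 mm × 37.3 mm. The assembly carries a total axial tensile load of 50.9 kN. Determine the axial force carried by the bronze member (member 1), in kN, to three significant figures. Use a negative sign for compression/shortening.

4.43 kN

A_1 = 51.12 mm².
A_2 = 552 mm².
Equal strain + equilibrium ⇒ each member carries load in proportion to AE: A₁E₁ = 5419000 N, A₂E₂ = 56860000 N, ΣAE = 62280000 N.
F₁ = P·A₁E₁/ΣAE = 50900·5419000/62280000 = 4429 N.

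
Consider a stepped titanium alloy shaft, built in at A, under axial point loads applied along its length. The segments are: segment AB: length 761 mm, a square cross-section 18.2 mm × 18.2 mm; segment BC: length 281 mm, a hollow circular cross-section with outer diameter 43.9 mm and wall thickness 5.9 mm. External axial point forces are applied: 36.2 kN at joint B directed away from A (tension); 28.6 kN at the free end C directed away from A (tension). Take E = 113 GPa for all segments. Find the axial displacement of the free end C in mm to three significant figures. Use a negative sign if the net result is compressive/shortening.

1.42 mm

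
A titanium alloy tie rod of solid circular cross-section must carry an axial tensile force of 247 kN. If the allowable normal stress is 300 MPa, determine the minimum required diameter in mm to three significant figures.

Required area A ≥ P/σ_allow = 247000/300 = 823.3 mm².
For a solid circular section, d ≥ √(4A/π) = 32.38 mm.

32.4 mm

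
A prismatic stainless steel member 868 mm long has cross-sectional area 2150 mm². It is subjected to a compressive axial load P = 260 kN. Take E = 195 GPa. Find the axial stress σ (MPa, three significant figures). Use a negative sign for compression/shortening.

σ = N/A = -260000/2150 = -120.9 MPa.

-121 MPa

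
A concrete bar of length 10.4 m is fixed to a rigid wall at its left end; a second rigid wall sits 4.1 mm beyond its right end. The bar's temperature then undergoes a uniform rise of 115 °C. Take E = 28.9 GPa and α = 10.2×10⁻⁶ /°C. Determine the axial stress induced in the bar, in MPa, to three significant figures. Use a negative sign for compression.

-22.5 MPa

Free thermal expansion αLΔT = 10.2e-6 · 10400 · 115 = 12.2 mm.
The walls engage after the gap closes; constrained expansion = 12.2 − 4.1 = 8.099 mm.
The walls impose strain ε = −(8.099)/10400 = -7.7877e-04; σ = Eε = 28900 · -7.7877e-04 = -22.51 MPa.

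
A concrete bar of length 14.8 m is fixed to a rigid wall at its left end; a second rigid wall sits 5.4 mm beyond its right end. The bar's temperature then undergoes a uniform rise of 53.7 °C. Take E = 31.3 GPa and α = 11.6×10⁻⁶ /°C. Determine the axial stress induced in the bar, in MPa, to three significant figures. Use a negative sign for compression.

-8.08 MPa

Free thermal expansion αLΔT = 11.6e-6 · 14800 · 53.7 = 9.219 mm.
The walls engage after the gap closes; constrained expansion = 9.219 − 5.4 = 3.819 mm.
The walls impose strain ε = −(3.819)/14800 = -2.5806e-04; σ = Eε = 31300 · -2.5806e-04 = -8.077 MPa.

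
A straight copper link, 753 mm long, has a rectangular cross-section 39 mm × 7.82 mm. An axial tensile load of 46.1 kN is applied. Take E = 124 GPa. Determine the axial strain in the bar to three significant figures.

A = 305 mm².
σ = N/A = 151.2 MPa; ε = σ/E = 151.2/124000 = 1.219e-03.

0.00122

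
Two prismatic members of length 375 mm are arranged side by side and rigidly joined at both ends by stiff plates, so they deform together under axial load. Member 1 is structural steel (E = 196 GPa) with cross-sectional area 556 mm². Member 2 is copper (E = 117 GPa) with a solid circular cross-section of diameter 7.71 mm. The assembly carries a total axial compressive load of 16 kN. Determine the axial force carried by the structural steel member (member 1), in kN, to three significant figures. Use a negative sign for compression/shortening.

A_2 = 46.69 mm².
Equal strain + equilibrium ⇒ each member carries load in proportion to AE: A₁E₁ = 109000000 N, A₂E₂ = 5462000 N, ΣAE = 114400000 N.
F₁ = P·A₁E₁/ΣAE = -16000·109000000/114400000 = -15240 N.

-15.2 kN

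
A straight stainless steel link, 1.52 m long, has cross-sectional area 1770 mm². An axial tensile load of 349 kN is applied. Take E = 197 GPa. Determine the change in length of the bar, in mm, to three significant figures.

1.52 mm

δ_mech = NL/(AE) = 349000·1520/(1770·197000) = 1.521 mm.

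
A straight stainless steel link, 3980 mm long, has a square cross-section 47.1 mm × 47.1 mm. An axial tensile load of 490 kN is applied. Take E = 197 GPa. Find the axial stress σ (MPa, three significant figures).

221 MPa

A = 2218 mm².
σ = N/A = 490000/2218 = 220.9 MPa.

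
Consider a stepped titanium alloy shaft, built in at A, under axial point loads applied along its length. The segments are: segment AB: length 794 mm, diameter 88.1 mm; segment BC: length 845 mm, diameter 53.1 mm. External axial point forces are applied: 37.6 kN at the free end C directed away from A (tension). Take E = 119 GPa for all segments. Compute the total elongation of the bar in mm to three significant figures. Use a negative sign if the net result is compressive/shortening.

Internal axial forces (sectioning from the free end, tension +): N_BC = 37.6 kN, N_AB = 37.6 kN.
A_AB = 6096 mm².
A_BC = 2215 mm².
δ_AB = 37600·794/(6096·119000) = 0.04115 mm
δ_BC = 37600·845/(2215·119000) = 0.1206 mm
δ = Σδ_i = 0.1617 mm.

0.162 mm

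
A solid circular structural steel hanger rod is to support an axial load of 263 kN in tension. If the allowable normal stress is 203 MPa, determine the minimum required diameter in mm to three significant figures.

Required area A ≥ P/σ_allow = 263000/203 = 1296 mm².
For a solid circular section, d ≥ √(4A/π) = 40.61 mm.

40.6 mm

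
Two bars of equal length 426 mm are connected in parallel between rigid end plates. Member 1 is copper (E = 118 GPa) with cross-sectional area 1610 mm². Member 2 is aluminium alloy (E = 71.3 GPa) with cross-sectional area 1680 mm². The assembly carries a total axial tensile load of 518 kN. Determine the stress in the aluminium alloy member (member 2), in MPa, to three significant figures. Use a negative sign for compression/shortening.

Equal strain + equilibrium ⇒ each member carries load in proportion to AE: A₁E₁ = 190000000 N, A₂E₂ = 119800000 N, ΣAE = 309800000 N.
σ₂ = P·E₂/ΣAE = 518000·71300/309800000 = 119.2 MPa.

119 MPa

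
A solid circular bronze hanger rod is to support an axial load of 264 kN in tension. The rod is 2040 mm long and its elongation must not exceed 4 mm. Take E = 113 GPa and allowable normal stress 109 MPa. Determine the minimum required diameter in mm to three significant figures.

Required area A ≥ P/σ_allow = 264000/109 = 2422 mm².
For a solid circular section, d ≥ √(4A/π) = 55.53 mm.
Elongation limit: A ≥ PL/(Eδ_allow) = 264000·2040/(113000·4) = 1192 mm² ⇒ d ≥ 38.95 mm.
The stress limit governs.

55.5 mm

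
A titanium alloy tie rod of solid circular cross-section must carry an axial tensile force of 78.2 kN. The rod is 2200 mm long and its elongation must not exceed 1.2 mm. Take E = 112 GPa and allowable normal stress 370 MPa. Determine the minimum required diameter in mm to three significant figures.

40.4 mm

Required area A ≥ P/σ_allow = 78200/370 = 211.4 mm².
For a solid circular section, d ≥ √(4A/π) = 16.4 mm.
Elongation limit: A ≥ PL/(Eδ_allow) = 78200·2200/(112000·1.2) = 1280 mm² ⇒ d ≥ 40.37 mm.
The elongation limit governs.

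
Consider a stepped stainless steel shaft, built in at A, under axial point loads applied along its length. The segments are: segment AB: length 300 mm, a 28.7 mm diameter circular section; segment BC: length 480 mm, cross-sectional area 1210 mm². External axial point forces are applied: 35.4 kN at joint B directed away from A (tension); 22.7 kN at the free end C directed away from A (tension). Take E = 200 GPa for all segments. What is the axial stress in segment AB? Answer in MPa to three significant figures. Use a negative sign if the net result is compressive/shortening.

Internal axial forces (sectioning from the free end, tension +): N_BC = 22.7 kN, N_AB = 58.1 kN.
A_AB = 646.9 mm².
σ_AB = N_AB/A_AB = 58100/646.9 = 89.81 MPa.

89.8 MPa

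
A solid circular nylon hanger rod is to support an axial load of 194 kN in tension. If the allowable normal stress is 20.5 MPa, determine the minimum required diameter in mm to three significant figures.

Required area A ≥ P/σ_allow = 194000/20.5 = 9463 mm².
For a solid circular section, d ≥ √(4A/π) = 109.8 mm.

110 mm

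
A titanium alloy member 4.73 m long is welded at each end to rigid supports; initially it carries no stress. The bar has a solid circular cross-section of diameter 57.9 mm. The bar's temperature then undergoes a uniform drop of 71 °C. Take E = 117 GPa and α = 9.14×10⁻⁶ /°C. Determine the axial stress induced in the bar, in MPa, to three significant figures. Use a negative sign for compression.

75.9 MPa

Free thermal expansion αLΔT = 9.14e-6 · 4730 · -71 = -3.069 mm.
The walls impose strain ε = −(-3.069)/4730 = 6.4894e-04; σ = Eε = 117000 · 6.4894e-04 = 75.93 MPa.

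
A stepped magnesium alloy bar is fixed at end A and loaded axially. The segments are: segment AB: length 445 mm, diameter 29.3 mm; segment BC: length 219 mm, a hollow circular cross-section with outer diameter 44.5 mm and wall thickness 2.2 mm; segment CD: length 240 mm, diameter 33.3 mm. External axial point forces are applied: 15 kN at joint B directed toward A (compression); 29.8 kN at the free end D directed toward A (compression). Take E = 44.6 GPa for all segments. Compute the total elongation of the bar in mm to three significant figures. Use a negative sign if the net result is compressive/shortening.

-1.35 mm

Internal axial forces (sectioning from the free end, tension +): N_CD = -29.8 kN, N_BC = -29.8 kN, N_AB = -44.8 kN.
A_AB = 674.3 mm².
A_BC = 292.4 mm².
A_CD = 870.9 mm².
δ_AB = -44800·445/(674.3·44600) = -0.6629 mm
δ_BC = -29800·219/(292.4·44600) = -0.5005 mm
δ_CD = -29800·240/(870.9·44600) = -0.1841 mm
δ = Σδ_i = -1.348 mm.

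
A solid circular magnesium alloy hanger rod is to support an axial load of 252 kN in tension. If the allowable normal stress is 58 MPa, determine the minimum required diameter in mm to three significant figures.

74.4 mm

Required area A ≥ P/σ_allow = 252000/58 = 4345 mm².
For a solid circular section, d ≥ √(4A/π) = 74.38 mm.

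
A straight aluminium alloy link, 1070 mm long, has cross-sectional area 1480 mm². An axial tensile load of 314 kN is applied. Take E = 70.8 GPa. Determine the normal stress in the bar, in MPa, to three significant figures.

σ = N/A = 314000/1480 = 212.2 MPa.

212 MPa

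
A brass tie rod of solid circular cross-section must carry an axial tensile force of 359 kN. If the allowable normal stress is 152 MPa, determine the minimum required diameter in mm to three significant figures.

Required area A ≥ P/σ_allow = 359000/152 = 2362 mm².
For a solid circular section, d ≥ √(4A/π) = 54.84 mm.

54.8 mm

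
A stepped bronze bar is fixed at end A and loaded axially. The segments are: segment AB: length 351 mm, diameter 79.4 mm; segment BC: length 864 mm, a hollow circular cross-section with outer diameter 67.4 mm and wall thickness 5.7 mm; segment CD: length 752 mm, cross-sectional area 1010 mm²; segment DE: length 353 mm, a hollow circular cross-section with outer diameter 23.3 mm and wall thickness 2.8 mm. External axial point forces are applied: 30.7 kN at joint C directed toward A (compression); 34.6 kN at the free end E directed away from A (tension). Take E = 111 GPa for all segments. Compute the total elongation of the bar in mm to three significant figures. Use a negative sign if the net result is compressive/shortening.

Internal axial forces (sectioning from the free end, tension +): N_DE = 34.6 kN, N_CD = 34.6 kN, N_BC = 3.9 kN, N_AB = 3.9 kN.
A_AB = 4951 mm².
A_BC = 1105 mm².
A_DE = 180.3 mm².
δ_AB = 3900·351/(4951·111000) = 0.002491 mm
δ_BC = 3900·864/(1105·111000) = 0.02748 mm
δ_CD = 34600·752/(1010·111000) = 0.2321 mm
δ_DE = 34600·353/(180.3·111000) = 0.6102 mm
δ = Σδ_i = 0.8722 mm.

0.872 mm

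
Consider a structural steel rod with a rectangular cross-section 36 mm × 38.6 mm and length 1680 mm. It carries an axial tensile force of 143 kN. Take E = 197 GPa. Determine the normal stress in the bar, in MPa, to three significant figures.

103 MPa

A = 1390 mm².
σ = N/A = 143000/1390 = 102.9 MPa.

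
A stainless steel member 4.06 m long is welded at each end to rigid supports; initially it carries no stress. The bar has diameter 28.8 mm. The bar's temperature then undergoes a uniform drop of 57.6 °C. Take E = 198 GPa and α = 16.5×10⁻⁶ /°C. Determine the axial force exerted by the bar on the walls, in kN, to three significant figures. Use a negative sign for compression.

123 kN

Free thermal expansion αLΔT = 16.5e-6 · 4060 · -57.6 = -3.859 mm.
The walls impose strain ε = −(-3.859)/4060 = 9.5040e-04; σ = Eε = 198000 · 9.5040e-04 = 188.2 MPa.
Wall reaction R = σ·A = 188.2·651.4 = 122600 N = 122.6 kN.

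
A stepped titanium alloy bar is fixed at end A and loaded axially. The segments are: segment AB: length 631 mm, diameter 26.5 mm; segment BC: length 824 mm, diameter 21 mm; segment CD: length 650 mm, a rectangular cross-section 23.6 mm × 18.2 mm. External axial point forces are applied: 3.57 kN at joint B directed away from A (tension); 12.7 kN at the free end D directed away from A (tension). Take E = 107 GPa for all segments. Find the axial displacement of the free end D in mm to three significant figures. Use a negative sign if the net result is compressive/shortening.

0.636 mm

Internal axial forces (sectioning from the free end, tension +): N_CD = 12.7 kN, N_BC = 12.7 kN, N_AB = 16.27 kN.
A_AB = 551.5 mm².
A_BC = 346.4 mm².
A_CD = 429.5 mm².
δ_AB = 16270·631/(551.5·107000) = 0.174 mm
δ_BC = 12700·824/(346.4·107000) = 0.2824 mm
δ_CD = 12700·650/(429.5·107000) = 0.1796 mm
δ = Σδ_i = 0.6359 mm.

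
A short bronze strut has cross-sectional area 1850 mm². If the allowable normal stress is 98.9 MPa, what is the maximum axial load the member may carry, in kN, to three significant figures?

183 kN

P_max = σ_allow · A = 98.9 · 1850 = 183000 N = 183 kN.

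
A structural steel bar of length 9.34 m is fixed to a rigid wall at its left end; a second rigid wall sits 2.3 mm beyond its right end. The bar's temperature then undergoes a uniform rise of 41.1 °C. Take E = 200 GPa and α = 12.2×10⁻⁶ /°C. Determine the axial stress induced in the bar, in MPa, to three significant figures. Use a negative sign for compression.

-51.0 MPa

Free thermal expansion αLΔT = 12.2e-6 · 9340 · 41.1 = 4.683 mm.
The walls engage after the gap closes; constrained expansion = 4.683 − 2.3 = 2.383 mm.
The walls impose strain ε = −(2.383)/9340 = -2.5517e-04; σ = Eε = 200000 · -2.5517e-04 = -51.03 MPa.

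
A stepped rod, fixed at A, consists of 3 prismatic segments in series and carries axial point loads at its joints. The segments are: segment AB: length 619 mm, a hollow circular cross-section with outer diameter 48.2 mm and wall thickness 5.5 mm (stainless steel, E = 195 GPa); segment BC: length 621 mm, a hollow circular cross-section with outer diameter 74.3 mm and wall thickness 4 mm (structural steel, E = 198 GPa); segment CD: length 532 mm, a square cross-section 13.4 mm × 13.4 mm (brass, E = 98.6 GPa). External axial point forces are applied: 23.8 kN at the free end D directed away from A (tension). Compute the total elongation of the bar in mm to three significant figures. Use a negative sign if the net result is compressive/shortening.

Internal axial forces (sectioning from the free end, tension +): N_CD = 23.8 kN, N_BC = 23.8 kN, N_AB = 23.8 kN.
A_AB = 737.8 mm².
A_BC = 883.4 mm².
A_CD = 179.6 mm².
δ_AB = 23800·619/(737.8·195000) = 0.1024 mm
δ_BC = 23800·621/(883.4·198000) = 0.0845 mm
δ_CD = 23800·532/(179.6·98600) = 0.7152 mm
δ = Σδ_i = 0.9021 mm.

0.902 mm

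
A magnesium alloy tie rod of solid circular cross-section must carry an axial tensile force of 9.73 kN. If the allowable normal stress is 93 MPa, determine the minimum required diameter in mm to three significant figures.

Required area A ≥ P/σ_allow = 9730/93 = 104.6 mm².
For a solid circular section, d ≥ √(4A/π) = 11.54 mm.

11.5 mm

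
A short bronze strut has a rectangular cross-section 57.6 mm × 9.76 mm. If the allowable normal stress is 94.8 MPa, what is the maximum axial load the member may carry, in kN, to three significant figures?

A = 562.2 mm².
P_max = σ_allow · A = 94.8 · 562.2 = 53290 N = 53.29 kN.

53.3 kN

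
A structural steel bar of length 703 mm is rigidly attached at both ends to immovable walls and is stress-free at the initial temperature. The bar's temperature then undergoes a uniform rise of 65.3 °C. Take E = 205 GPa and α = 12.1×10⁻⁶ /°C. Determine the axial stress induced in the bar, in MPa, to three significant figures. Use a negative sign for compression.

-162 MPa

Free thermal expansion αLΔT = 12.1e-6 · 703 · 65.3 = 0.5555 mm.
The walls impose strain ε = −(0.5555)/703 = -7.9013e-04; σ = Eε = 205000 · -7.9013e-04 = -162 MPa.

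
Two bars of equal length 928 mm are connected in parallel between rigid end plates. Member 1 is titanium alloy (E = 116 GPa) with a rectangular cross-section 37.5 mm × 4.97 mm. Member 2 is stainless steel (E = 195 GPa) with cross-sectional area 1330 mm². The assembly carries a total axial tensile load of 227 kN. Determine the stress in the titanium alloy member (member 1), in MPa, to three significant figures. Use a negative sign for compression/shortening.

A_1 = 186.4 mm².
Equal strain + equilibrium ⇒ each member carries load in proportion to AE: A₁E₁ = 21620000 N, A₂E₂ = 259400000 N, ΣAE = 281000000 N.
σ₁ = P·E₁/ΣAE = 227000·116000/281000000 = 93.72 MPa.

93.7 MPa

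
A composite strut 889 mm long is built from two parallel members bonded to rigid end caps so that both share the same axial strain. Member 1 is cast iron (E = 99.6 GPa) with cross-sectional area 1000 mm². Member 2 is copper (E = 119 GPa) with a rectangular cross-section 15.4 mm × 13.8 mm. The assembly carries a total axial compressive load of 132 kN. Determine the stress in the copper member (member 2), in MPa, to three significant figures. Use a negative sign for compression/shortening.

A_2 = 212.5 mm².
Equal strain + equilibrium ⇒ each member carries load in proportion to AE: A₁E₁ = 99600000 N, A₂E₂ = 25290000 N, ΣAE = 124900000 N.
σ₂ = P·E₂/ΣAE = -132000·119000/124900000 = -125.8 MPa.

-126 MPa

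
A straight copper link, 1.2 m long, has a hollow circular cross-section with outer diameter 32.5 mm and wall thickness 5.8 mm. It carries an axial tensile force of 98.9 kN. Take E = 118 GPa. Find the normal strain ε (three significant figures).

A = 486.5 mm².
σ = N/A = 203.3 MPa; ε = σ/E = 203.3/118000 = 1.723e-03.

0.00172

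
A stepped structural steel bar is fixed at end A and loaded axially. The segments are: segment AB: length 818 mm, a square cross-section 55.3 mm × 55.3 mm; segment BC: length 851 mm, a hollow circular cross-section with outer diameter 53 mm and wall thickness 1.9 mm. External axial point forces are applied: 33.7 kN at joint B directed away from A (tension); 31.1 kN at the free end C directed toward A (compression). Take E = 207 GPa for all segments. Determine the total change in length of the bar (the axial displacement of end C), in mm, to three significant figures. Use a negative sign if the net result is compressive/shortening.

-0.416 mm

Internal axial forces (sectioning from the free end, tension +): N_BC = -31.1 kN, N_AB = 2.6 kN.
A_AB = 3058 mm².
A_BC = 305 mm².
δ_AB = 2600·818/(3058·207000) = 0.00336 mm
δ_BC = -31100·851/(305·207000) = -0.4192 mm
δ = Σδ_i = -0.4158 mm.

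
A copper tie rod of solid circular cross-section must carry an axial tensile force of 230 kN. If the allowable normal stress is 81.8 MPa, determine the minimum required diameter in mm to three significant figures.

Required area A ≥ P/σ_allow = 230000/81.8 = 2812 mm².
For a solid circular section, d ≥ √(4A/π) = 59.83 mm.

59.8 mm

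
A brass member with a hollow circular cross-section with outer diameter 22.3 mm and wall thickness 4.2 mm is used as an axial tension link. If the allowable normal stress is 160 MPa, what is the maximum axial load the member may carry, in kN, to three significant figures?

A = 238.8 mm².
P_max = σ_allow · A = 160 · 238.8 = 38210 N = 38.21 kN.

38.2 kN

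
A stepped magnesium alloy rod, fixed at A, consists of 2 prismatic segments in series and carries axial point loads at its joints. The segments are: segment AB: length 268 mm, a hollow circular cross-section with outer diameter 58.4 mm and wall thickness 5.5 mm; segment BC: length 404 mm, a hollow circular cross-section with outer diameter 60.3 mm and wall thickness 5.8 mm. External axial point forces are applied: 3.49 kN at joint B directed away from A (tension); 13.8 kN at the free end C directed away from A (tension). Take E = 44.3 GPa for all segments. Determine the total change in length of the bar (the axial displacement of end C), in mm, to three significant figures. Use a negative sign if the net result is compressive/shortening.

0.241 mm

Internal axial forces (sectioning from the free end, tension +): N_BC = 13.8 kN, N_AB = 17.29 kN.
A_AB = 914 mm².
A_BC = 993.1 mm².
δ_AB = 17290·268/(914·44300) = 0.1144 mm
δ_BC = 13800·404/(993.1·44300) = 0.1267 mm
δ = Σδ_i = 0.2412 mm.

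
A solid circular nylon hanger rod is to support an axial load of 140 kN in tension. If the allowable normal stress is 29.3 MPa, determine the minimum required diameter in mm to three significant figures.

Required area A ≥ P/σ_allow = 140000/29.3 = 4778 mm².
For a solid circular section, d ≥ √(4A/π) = 78 mm.

78.0 mm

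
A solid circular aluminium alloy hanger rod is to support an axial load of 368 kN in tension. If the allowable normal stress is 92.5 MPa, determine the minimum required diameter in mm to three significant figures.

71.2 mm

Required area A ≥ P/σ_allow = 368000/92.5 = 3978 mm².
For a solid circular section, d ≥ √(4A/π) = 71.17 mm.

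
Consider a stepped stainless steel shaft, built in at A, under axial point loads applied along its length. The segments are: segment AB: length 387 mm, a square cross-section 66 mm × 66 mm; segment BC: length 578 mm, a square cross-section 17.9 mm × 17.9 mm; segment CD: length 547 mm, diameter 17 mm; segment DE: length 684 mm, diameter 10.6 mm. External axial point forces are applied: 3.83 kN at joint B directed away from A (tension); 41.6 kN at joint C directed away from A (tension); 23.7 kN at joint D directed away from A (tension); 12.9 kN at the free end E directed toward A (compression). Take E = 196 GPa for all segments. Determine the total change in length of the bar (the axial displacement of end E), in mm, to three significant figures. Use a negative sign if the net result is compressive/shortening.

Internal axial forces (sectioning from the free end, tension +): N_DE = -12.9 kN, N_CD = 10.8 kN, N_BC = 52.4 kN, N_AB = 56.23 kN.
A_AB = 4356 mm².
A_BC = 320.4 mm².
A_CD = 227 mm².
A_DE = 88.25 mm².
δ_AB = 56230·387/(4356·196000) = 0.02549 mm
δ_BC = 52400·578/(320.4·196000) = 0.4823 mm
δ_CD = 10800·547/(227·196000) = 0.1328 mm
δ_DE = -12900·684/(88.25·196000) = -0.5101 mm
δ = Σδ_i = 0.1304 mm.

0.130 mm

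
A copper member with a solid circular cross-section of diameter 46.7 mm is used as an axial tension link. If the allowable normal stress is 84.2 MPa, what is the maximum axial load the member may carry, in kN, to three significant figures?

144 kN

A = 1713 mm².
P_max = σ_allow · A = 84.2 · 1713 = 144200 N = 144.2 kN.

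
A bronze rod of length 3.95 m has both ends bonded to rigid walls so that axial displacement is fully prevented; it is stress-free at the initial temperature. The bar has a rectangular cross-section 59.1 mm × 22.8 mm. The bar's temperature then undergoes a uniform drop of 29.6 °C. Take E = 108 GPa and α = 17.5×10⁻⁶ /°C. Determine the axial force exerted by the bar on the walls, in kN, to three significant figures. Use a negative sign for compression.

75.4 kN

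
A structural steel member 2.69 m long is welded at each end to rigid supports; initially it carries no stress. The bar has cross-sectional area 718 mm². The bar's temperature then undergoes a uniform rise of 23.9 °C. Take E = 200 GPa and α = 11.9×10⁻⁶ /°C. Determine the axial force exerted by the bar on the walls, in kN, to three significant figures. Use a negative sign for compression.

-40.8 kN

Free thermal expansion αLΔT = 11.9e-6 · 2690 · 23.9 = 0.7651 mm.
The walls impose strain ε = −(0.7651)/2690 = -2.8441e-04; σ = Eε = 200000 · -2.8441e-04 = -56.88 MPa.
Wall reaction R = σ·A = -56.88·718 = -40840 N = -40.84 kN.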